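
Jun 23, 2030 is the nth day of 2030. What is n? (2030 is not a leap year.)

Days in months before Jun: 31 + 28 + 31 + 30 + 31 = 151.
Plus 23 days into Jun → day 174.

174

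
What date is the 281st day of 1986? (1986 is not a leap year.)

January has 31 days (281 − 31 = 250 remain).
February has 28 days (250 − 28 = 222 remain).
March has 31 days (222 − 31 = 191 remain).
April has 30 days (191 − 30 = 161 remain).
May has 31 days (161 − 31 = 130 remain).
June has 30 days (130 − 30 = 100 remain).
July has 31 days (100 − 31 = 69 remain).
August has 31 days (69 − 31 = 38 remain).
September has 30 days (38 − 30 = 8 remain).
8 into October → October 8.

October 8, 1986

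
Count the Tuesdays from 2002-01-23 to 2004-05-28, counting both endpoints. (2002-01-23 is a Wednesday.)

122

2002-01-23 is a Wednesday; the first Tuesday on or after it is 2002-01-29 (6 days later).
From 2002-01-29 to 2004-05-28: 336 + 365 + 149 = 850 days (rest of 2002, 2003, to 2004-05-28 in 2004).
850 ÷ 7 = 121 full weeks with remainder 3, so 121 more Tuesdays after the first → 122.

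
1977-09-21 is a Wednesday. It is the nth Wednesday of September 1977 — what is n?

3rd

Day 21 falls in week ⌈21/7⌉ of the month.
Days 1–7 hold the 1st Wednesday, 8–14 the 2nd, 15–21 the 3rd, 22–28 the 4th, 29–31 the 5th.
21 is in the range for the 3rd.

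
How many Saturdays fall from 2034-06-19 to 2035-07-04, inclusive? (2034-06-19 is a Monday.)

54

2034-06-19 is a Monday; the first Saturday on or after it is 2034-06-24 (5 days later).
From 2034-06-24 to 2035-07-04: 190 + 185 = 375 days (rest of 2034, to 2035-07-04 in 2035).
375 ÷ 7 = 53 full weeks with remainder 4, so 53 more Saturdays after the first → 54.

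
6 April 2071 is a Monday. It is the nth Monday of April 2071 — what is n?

1st

Day 6 falls in week ⌈6/7⌉ of the month.
Days 1–7 hold the 1st Monday, 8–14 the 2nd, 15–21 the 3rd, 22–28 the 4th, 29–31 the 5th.
6 is in the range for the 1st.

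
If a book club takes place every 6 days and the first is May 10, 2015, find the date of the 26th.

Oct 7, 2015

The 26th occurrence is 25 intervals after the first: 25 × 6 = 150 days after May 10, 2015.
May has 31 days — 21 days to the end of May leaves 129.
Jun has 30 days (99 left).
Jul has 31 days (68 left).
Aug has 31 days (37 left).
Sep has 30 days (7 left).
7 days into Oct → Oct 7, 2015.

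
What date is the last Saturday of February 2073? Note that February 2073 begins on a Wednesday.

25 February 2073

February 2073 begins on a Wednesday, so the first Saturday is February 4 (3 days later).
February 2073 has 28 days. Adding weeks: 4, 11, 18, 25 — the last one ≤ 28 is the 25th.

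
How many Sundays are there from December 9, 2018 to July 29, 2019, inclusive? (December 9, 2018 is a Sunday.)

34

December 9, 2018 is a Sunday; the first Sunday on or after it is December 9, 2018.
From December 9, 2018 to July 29, 2019: 22 + 31 + 28 + 31 + 30 + 31 + 30 + 29 = 232 days (rest of December, January, February, March, April, May, June, July).
232 ÷ 7 = 33 full weeks with remainder 1, so 33 more Sundays after the first → 34.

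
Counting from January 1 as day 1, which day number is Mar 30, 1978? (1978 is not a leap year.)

Days in months before Mar: 31 + 28 = 59.
Plus 30 days into Mar → day 89.

89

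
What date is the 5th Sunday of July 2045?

30 July 2045

The first Sunday of July 2045 is July 2.
The 5th Sunday is 4 weeks later: 2 + 28 = 30.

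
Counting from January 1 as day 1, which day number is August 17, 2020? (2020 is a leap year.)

Days in months before August: 31 + 29 + 31 + 30 + 31 + 30 + 31 = 213.
Plus 17 days into August → day 230.

230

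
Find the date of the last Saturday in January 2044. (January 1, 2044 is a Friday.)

January 30, 2044

January 2044 begins on a Friday, so the first Saturday is January 2 (1 day later).
January 2044 has 31 days. Adding weeks: 2, 9, 16, 23, 30 — the last one ≤ 31 is the 30th.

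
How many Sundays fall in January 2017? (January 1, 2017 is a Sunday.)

January 1, 2017 is a Sunday; the first Sunday on or after it is January 1, 2017.
From January 1, 2017 to January 31, 2017 is 31 − 1 = 30 days.
30 ÷ 7 = 4 full weeks with remainder 2, so 4 more Sundays after the first → 5.

5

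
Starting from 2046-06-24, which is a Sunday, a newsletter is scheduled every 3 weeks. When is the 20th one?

2047-07-28

The 20th occurrence is 19 intervals after the first: 19 × 21 = 399 days after 2046-06-24.
June has 30 days — 6 days to the end of June leaves 393.
July has 31 days (362 left).
August has 31 days (331 left).
September has 30 days (301 left).
October has 31 days (270 left).
November has 30 days (240 left).
December has 31 days (209 left).
January has 31 days (178 left).
February has 28 days (150 left).
March has 31 days (119 left).
April has 30 days (89 left).
May has 31 days (58 left).
June has 30 days (28 left).
28 days into July → 2047-07-28.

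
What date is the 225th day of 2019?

January has 31 days (225 − 31 = 194 remain).
February has 28 days (194 − 28 = 166 remain).
March has 31 days (166 − 31 = 135 remain).
April has 30 days (135 − 30 = 105 remain).
May has 31 days (105 − 31 = 74 remain).
June has 30 days (74 − 30 = 44 remain).
July has 31 days (44 − 31 = 13 remain).
13 into August → August 13.

13 August 2019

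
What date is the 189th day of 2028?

Jan has 31 days (189 − 31 = 158 remain).
Feb has 29 days (158 − 29 = 129 remain).
Mar has 31 days (129 − 31 = 98 remain).
Apr has 30 days (98 − 30 = 68 remain).
May has 31 days (68 − 31 = 37 remain).
Jun has 30 days (37 − 30 = 7 remain).
7 into Jul → Jul 7.

Jul 7, 2028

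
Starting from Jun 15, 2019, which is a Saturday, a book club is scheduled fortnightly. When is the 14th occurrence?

Dec 14, 2019

The 14th occurrence is 13 intervals after the first: 13 × 14 = 182 days after Jun 15, 2019.
Jun has 30 days — 15 days to the end of Jun leaves 167.
Jul has 31 days (136 left).
Aug has 31 days (105 left).
Sep has 30 days (75 left).
Oct has 31 days (44 left).
Nov has 30 days (14 left).
14 days into Dec → Dec 14, 2019.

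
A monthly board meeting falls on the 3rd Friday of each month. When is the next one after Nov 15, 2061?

Nov 2061 starts on a Tuesday; its first Friday is the 4th, so the 3rd Friday is the 18th — Nov 18, 2061.
Nov 18, 2061 is after Nov 15, 2061, so that is the next one.

Nov 18, 2061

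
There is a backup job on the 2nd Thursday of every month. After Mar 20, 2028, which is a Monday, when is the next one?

Mar 2028 starts on a Wednesday; its first Thursday is the 2nd, so the 2nd Thursday is the 9th — Mar 9, 2028.
That is not after Mar 20, 2028, so look at Apr 2028.
Apr 2028 starts on a Saturday; its first Thursday is the 6th, so the 2nd Thursday is the 13th — Apr 13, 2028.

Apr 13, 2028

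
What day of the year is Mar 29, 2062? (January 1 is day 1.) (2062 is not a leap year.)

88

Days in months before Mar: 31 + 28 = 59.
Plus 29 days into Mar → day 88.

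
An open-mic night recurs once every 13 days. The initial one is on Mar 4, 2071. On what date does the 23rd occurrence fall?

Dec 15, 2071

The 23rd occurrence is 22 intervals after the first: 22 × 13 = 286 days after Mar 4, 2071.
Mar has 31 days — 27 days to the end of Mar leaves 259.
Apr has 30 days (229 left).
May has 31 days (198 left).
Jun has 30 days (168 left).
Jul has 31 days (137 left).
Aug has 31 days (106 left).
Sep has 30 days (76 left).
Oct has 31 days (45 left).
Nov has 30 days (15 left).
15 days into Dec → Dec 15, 2071.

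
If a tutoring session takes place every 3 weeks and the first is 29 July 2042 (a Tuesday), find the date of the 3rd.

The 3rd occurrence is 2 intervals after the first: 2 × 21 = 42 days after 29 July 2042.
July has 31 days — 2 days to the end of July leaves 40.
August has 31 days (9 left).
9 days into September → 9 September 2042.

9 September 2042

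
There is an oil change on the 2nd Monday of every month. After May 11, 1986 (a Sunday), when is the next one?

May 1986 starts on a Thursday; its first Monday is the 5th, so the 2nd Monday is the 12th — May 12, 1986.
May 12, 1986 is after May 11, 1986, so that is the next one.

May 12, 1986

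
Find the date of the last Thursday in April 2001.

April 2001 begins on a Sunday, so the first Thursday is April 5 (4 days later).
April 2001 has 30 days. Adding weeks: 5, 12, 19, 26 — the last one ≤ 30 is the 26th.

26 April 2001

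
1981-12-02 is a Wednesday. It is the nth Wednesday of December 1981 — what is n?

Day 2 falls in week ⌈2/7⌉ of the month.
Days 1–7 hold the 1st Wednesday, 8–14 the 2nd, 15–21 the 3rd, 22–28 the 4th, 29–31 the 5th.
2 is in the range for the 1st.

1st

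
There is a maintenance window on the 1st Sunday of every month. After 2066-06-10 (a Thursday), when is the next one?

2066-07-04

June 2066 starts on a Tuesday, so its 1st Sunday is 2066-06-06 (5 days in).
That is not after 2066-06-10, so look at July 2066.
July 2066 starts on a Thursday, so its 1st Sunday is 2066-07-04 (3 days in).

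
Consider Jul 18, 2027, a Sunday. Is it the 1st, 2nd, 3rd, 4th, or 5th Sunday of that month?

3rd

Day 18 falls in week ⌈18/7⌉ of the month.
Days 1–7 hold the 1st Sunday, 8–14 the 2nd, 15–21 the 3rd, 22–28 the 4th, 29–31 the 5th.
18 is in the range for the 3rd.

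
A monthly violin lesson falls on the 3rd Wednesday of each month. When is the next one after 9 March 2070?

March 2070 starts on a Saturday; its first Wednesday is the 5th, so the 3rd Wednesday is the 19th — 19 March 2070.
19 March 2070 is after 9 March 2070, so that is the next one.

19 March 2070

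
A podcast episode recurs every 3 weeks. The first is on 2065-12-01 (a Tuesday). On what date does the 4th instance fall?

2066-02-02

The 4th occurrence is 3 intervals after the first: 3 × 21 = 63 days after 2065-12-01.
December has 31 days — 30 days to the end of December leaves 33.
January has 31 days (2 left).
2 days into February → 2066-02-02.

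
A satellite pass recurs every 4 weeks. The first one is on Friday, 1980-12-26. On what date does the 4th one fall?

1981-03-20

The 4th occurrence is 3 intervals after the first: 3 × 28 = 84 days after 1980-12-26.
December has 31 days — 5 days to the end of December leaves 79.
January has 31 days (48 left).
February has 28 days (20 left).
20 days into March → 1981-03-20.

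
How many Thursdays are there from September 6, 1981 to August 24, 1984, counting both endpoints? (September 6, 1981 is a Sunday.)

155

September 6, 1981 is a Sunday; the first Thursday on or after it is September 10, 1981 (4 days later).
From September 10, 1981 to August 24, 1984: 112 + 365 + 365 + 237 = 1079 days (rest of 1981, 1982, 1983, to August 24, 1984 in 1984).
1079 ÷ 7 = 154 full weeks with remainder 1, so 154 more Thursdays after the first → 155.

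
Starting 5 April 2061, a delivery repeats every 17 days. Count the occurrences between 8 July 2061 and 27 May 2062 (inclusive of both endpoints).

19

Occurrences land 17·i days after 5 April 2061 for i = 0, 1, 2, …
8 July 2061 is 94 days after the start; 94 ÷ 17 = 5 remainder 9; since the remainder is 9, round up to i = 6. First occurrence in the window: #7 on 16 July 2061 (6×17 = 102 days in).
27 May 2062 is 417 days after the start; 417 ÷ 17 = 24 remainder 9. Last occurrence in the window: #25 on 18 May 2062.
Occurrences #7 through #25: 19 in total.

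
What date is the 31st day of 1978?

31 January 1978

31 into January → January 31.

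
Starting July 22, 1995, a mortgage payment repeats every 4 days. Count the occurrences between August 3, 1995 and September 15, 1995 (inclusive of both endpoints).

11

Occurrences land 4·i days after July 22, 1995 for i = 0, 1, 2, …
August 3, 1995 is 12 days after the start; 12 ÷ 4 = 3 remainder 0. First occurrence in the window: #4 on August 3, 1995 (3×4 = 12 days in).
September 15, 1995 is 55 days after the start; 55 ÷ 4 = 13 remainder 3. Last occurrence in the window: #14 on September 12, 1995.
Occurrences #4 through #14: 11 in total.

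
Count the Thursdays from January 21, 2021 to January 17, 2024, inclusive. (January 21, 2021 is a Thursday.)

January 21, 2021 is a Thursday; the first Thursday on or after it is January 21, 2021.
From January 21, 2021 to January 17, 2024: 344 + 365 + 365 + 17 = 1091 days (rest of 2021, 2022, 2023, to January 17, 2024 in 2024).
1091 ÷ 7 = 155 full weeks with remainder 6, so 155 more Thursdays after the first → 156.

156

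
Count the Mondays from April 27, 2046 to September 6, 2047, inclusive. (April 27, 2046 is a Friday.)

71

April 27, 2046 is a Friday; the first Monday on or after it is April 30, 2046 (3 days later).
From April 30, 2046 to September 6, 2047: 245 + 249 = 494 days (rest of 2046, to September 6, 2047 in 2047).
494 ÷ 7 = 70 full weeks with remainder 4, so 70 more Mondays after the first → 71.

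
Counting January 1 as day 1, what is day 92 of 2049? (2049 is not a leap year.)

January has 31 days (92 − 31 = 61 remain).
February has 28 days (61 − 28 = 33 remain).
March has 31 days (33 − 31 = 2 remain).
2 into April → April 2.

2049-04-02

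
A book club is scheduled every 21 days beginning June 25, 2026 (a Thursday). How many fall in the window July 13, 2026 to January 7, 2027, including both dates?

Occurrences land 21·i days after June 25, 2026 for i = 0, 1, 2, …
July 13, 2026 is 18 days after the start; 18 ÷ 21 = 0 remainder 18; since the remainder is 18, round up to i = 1. First occurrence in the window: #2 on July 16, 2026 (1×21 = 21 days in).
January 7, 2027 is 196 days after the start; 196 ÷ 21 = 9 remainder 7. Last occurrence in the window: #10 on December 31, 2026.
Occurrences #2 through #10: 9 in total.

9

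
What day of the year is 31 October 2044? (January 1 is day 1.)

Days in months before October: 31 + 29 + 31 + 30 + 31 + 30 + 31 + 31 + 30 = 274.
Plus 31 days into October → day 305.

305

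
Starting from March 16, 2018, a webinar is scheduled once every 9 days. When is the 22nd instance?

September 21, 2018

The 22nd occurrence is 21 intervals after the first: 21 × 9 = 189 days after March 16, 2018.
March has 31 days — 15 days to the end of March leaves 174.
April has 30 days (144 left).
May has 31 days (113 left).
June has 30 days (83 left).
July has 31 days (52 left).
August has 31 days (21 left).
21 days into September → September 21, 2018.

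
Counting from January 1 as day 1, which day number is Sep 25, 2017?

268

Days in months before Sep: 31 + 28 + 31 + 30 + 31 + 30 + 31 + 31 = 243.
Plus 25 days into Sep → day 268.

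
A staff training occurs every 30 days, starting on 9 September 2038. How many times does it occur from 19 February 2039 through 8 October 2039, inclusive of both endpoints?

Occurrences land 30·i days after 9 September 2038 for i = 0, 1, 2, …
19 February 2039 is 163 days after the start; 163 ÷ 30 = 5 remainder 13; since the remainder is 13, round up to i = 6. First occurrence in the window: #7 on 8 March 2039 (6×30 = 180 days in).
8 October 2039 is 394 days after the start; 394 ÷ 30 = 13 remainder 4. Last occurrence in the window: #14 on 4 October 2039.
Occurrences #7 through #14: 8 in total.

8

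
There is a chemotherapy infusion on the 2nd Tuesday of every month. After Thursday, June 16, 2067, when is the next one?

June 2067 starts on a Wednesday; its first Tuesday is the 7th, so the 2nd Tuesday is the 14th — June 14, 2067.
That is not after June 16, 2067, so look at July 2067.
July 2067 starts on a Friday; its first Tuesday is the 5th, so the 2nd Tuesday is the 12th — July 12, 2067.

July 12, 2067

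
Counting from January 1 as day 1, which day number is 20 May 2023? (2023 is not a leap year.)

140

Days in months before May: 31 + 28 + 31 + 30 = 120.
Plus 20 days into May → day 140.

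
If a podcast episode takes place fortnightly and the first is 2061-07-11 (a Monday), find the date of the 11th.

The 11th occurrence is 10 intervals after the first: 10 × 14 = 140 days after 2061-07-11.
July has 31 days — 20 days to the end of July leaves 120.
August has 31 days (89 left).
September has 30 days (59 left).
October has 31 days (28 left).
28 days into November → 2061-11-28.

2061-11-28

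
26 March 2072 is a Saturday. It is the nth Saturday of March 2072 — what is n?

4th

Day 26 falls in week ⌈26/7⌉ of the month.
Days 1–7 hold the 1st Saturday, 8–14 the 2nd, 15–21 the 3rd, 22–28 the 4th, 29–31 the 5th.
26 is in the range for the 4th.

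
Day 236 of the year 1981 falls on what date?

January has 31 days (236 − 31 = 205 remain).
February has 28 days (205 − 28 = 177 remain).
March has 31 days (177 − 31 = 146 remain).
April has 30 days (146 − 30 = 116 remain).
May has 31 days (116 − 31 = 85 remain).
June has 30 days (85 − 30 = 55 remain).
July has 31 days (55 − 31 = 24 remain).
24 into August → August 24.

1981-08-24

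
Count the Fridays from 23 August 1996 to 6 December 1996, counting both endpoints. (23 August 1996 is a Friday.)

23 August 1996 is a Friday; the first Friday on or after it is 23 August 1996.
From 23 August 1996 to 6 December 1996: 8 + 30 + 31 + 30 + 6 = 105 days (rest of August, September, October, November, December).
105 ÷ 7 = 15 full weeks with remainder 0, so 15 more Fridays after the first → 16.

16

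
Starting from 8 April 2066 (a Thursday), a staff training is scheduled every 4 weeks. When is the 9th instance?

The 9th occurrence is 8 intervals after the first: 8 × 28 = 224 days after 8 April 2066.
April has 30 days — 22 days to the end of April leaves 202.
May has 31 days (171 left).
June has 30 days (141 left).
July has 31 days (110 left).
August has 31 days (79 left).
September has 30 days (49 left).
October has 31 days (18 left).
18 days into November → 18 November 2066.

18 November 2066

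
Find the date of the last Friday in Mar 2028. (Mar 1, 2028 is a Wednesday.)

Mar 31, 2028

Mar 2028 begins on a Wednesday, so the first Friday is Mar 3 (2 days later).
Mar 2028 has 31 days. Adding weeks: 3, 10, 17, 24, 31 — the last one ≤ 31 is the 31st.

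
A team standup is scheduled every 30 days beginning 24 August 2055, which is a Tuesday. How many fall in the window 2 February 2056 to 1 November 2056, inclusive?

9

Occurrences land 30·i days after 24 August 2055 for i = 0, 1, 2, …
2 February 2056 is 162 days after the start; 162 ÷ 30 = 5 remainder 12; since the remainder is 12, round up to i = 6. First occurrence in the window: #7 on 20 February 2056 (6×30 = 180 days in).
1 November 2056 is 435 days after the start; 435 ÷ 30 = 14 remainder 15. Last occurrence in the window: #15 on 17 October 2056.
Occurrences #7 through #15: 9 in total.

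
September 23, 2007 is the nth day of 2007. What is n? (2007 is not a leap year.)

266

Days in months before September: 31 + 28 + 31 + 30 + 31 + 30 + 31 + 31 = 243.
Plus 23 days into September → day 266.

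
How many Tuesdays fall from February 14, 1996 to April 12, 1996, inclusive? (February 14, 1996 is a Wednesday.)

February 14, 1996 is a Wednesday; the first Tuesday on or after it is February 20, 1996 (6 days later).
From February 20, 1996 to April 12, 1996: 9 + 31 + 12 = 52 days (rest of February, March, April).
52 ÷ 7 = 7 full weeks with remainder 3, so 7 more Tuesdays after the first → 8.

8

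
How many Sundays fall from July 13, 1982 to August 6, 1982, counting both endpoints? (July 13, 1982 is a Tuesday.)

July 13, 1982 is a Tuesday; the first Sunday on or after it is July 18, 1982 (5 days later).
From July 18, 1982 to August 6, 1982: 13 + 6 = 19 days (rest of July, August).
19 ÷ 7 = 2 full weeks with remainder 5, so 2 more Sundays after the first → 3.

3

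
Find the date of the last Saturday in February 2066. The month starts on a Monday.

2066-02-27

February 2066 begins on a Monday, so the first Saturday is February 6 (5 days later).
February 2066 has 28 days. Adding weeks: 6, 13, 20, 27 — the last one ≤ 28 is the 27th.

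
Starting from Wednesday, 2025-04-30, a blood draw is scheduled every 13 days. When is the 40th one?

2026-09-19

The 40th occurrence is 39 intervals after the first: 39 × 13 = 507 days after 2025-04-30.
April has 30 days — 0 days to the end of April leaves 507.
From end of April to end of 2025 is 245 days (262 left).
January has 31 days (231 left).
February has 28 days (203 left).
March has 31 days (172 left).
April has 30 days (142 left).
May has 31 days (111 left).
June has 30 days (81 left).
July has 31 days (50 left).
August has 31 days (19 left).
19 days into September → 2026-09-19.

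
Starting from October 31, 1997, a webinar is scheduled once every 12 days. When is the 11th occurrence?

February 28, 1998

The 11th occurrence is 10 intervals after the first: 10 × 12 = 120 days after October 31, 1997.
October has 31 days — 0 days to the end of October leaves 120.
November has 30 days (90 left).
December has 31 days (59 left).
January has 31 days (28 left).
28 days into February → February 28, 1998.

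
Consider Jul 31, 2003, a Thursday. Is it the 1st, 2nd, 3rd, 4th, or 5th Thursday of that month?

5th

Day 31 falls in week ⌈31/7⌉ of the month.
Days 1–7 hold the 1st Thursday, 8–14 the 2nd, 15–21 the 3rd, 22–28 the 4th, 29–31 the 5th.
31 is in the range for the 5th.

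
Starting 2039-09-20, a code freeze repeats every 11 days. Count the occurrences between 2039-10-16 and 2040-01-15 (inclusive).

8

Occurrences land 11·i days after 2039-09-20 for i = 0, 1, 2, …
2039-10-16 is 26 days after the start; 26 ÷ 11 = 2 remainder 4; since the remainder is 4, round up to i = 3. First occurrence in the window: #4 on 2039-10-23 (3×11 = 33 days in).
2040-01-15 is 117 days after the start; 117 ÷ 11 = 10 remainder 7. Last occurrence in the window: #11 on 2040-01-08.
Occurrences #4 through #11: 8 in total.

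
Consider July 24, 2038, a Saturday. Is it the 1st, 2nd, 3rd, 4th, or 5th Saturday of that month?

4th

Day 24 falls in week ⌈24/7⌉ of the month.
Days 1–7 hold the 1st Saturday, 8–14 the 2nd, 15–21 the 3rd, 22–28 the 4th, 29–31 the 5th.
24 is in the range for the 4th.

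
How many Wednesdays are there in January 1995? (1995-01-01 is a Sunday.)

4

1995-01-01 is a Sunday; the first Wednesday on or after it is 1995-01-04 (3 days later).
From 1995-01-04 to 1995-01-31 is 31 − 4 = 27 days.
27 ÷ 7 = 3 full weeks with remainder 6, so 3 more Wednesdays after the first → 4.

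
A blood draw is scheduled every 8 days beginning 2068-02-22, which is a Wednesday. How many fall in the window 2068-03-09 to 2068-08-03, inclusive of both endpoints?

19

Occurrences land 8·i days after 2068-02-22 for i = 0, 1, 2, …
2068-03-09 is 16 days after the start; 16 ÷ 8 = 2 remainder 0. First occurrence in the window: #3 on 2068-03-09 (2×8 = 16 days in).
2068-08-03 is 163 days after the start; 163 ÷ 8 = 20 remainder 3. Last occurrence in the window: #21 on 2068-07-31.
Occurrences #3 through #21: 19 in total.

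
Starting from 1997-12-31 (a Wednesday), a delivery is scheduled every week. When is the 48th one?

1998-11-25

The 48th occurrence is 47 intervals after the first: 47 × 7 = 329 days after 1997-12-31.
December has 31 days — 0 days to the end of December leaves 329.
January has 31 days (298 left).
February has 28 days (270 left).
March has 31 days (239 left).
April has 30 days (209 left).
May has 31 days (178 left).
June has 30 days (148 left).
July has 31 days (117 left).
August has 31 days (86 left).
September has 30 days (56 left).
October has 31 days (25 left).
25 days into November → 1998-11-25.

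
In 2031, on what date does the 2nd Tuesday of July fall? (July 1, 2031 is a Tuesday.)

July 2031 begins on a Tuesday, so the first Tuesday is July 1.
The 2nd Tuesday is 1 weeks later: 1 + 7 = 8.

July 8, 2031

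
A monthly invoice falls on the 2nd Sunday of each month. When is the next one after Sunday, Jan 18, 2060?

Jan 2060 starts on a Thursday; its first Sunday is the 4th, so the 2nd Sunday is the 11th — Jan 11, 2060.
That is not after Jan 18, 2060, so look at Feb 2060.
Feb 2060 starts on a Sunday; its first Sunday is the 1st, so the 2nd Sunday is the 8th — Feb 8, 2060.

Feb 8, 2060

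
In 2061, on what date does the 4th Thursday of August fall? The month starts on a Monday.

August 25, 2061

August 2061 begins on a Monday, so the first Thursday is August 4 (3 days later).
The 4th Thursday is 3 weeks later: 4 + 21 = 25.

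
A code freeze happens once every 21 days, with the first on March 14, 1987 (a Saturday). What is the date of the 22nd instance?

The 22nd occurrence is 21 intervals after the first: 21 × 21 = 441 days after March 14, 1987.
March has 31 days — 17 days to the end of March leaves 424.
From end of March to end of 1987 is 275 days (149 left).
January has 31 days (118 left).
February has 29 days (89 left).
March has 31 days (58 left).
April has 30 days (28 left).
28 days into May → May 28, 1988.

May 28, 1988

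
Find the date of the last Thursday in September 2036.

The first Thursday of September 2036 is September 4.
September 2036 has 30 days. Adding weeks: 4, 11, 18, 25 — the last one ≤ 30 is the 25th.

September 25, 2036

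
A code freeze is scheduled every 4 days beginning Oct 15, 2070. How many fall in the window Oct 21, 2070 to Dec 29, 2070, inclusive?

Occurrences land 4·i days after Oct 15, 2070 for i = 0, 1, 2, …
Oct 21, 2070 is 6 days after the start; 6 ÷ 4 = 1 remainder 2; since the remainder is 2, round up to i = 2. First occurrence in the window: #3 on Oct 23, 2070 (2×4 = 8 days in).
Dec 29, 2070 is 75 days after the start; 75 ÷ 4 = 18 remainder 3. Last occurrence in the window: #19 on Dec 26, 2070.
Occurrences #3 through #19: 17 in total.

17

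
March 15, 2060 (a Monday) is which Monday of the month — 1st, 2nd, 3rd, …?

3rd

Day 15 falls in week ⌈15/7⌉ of the month.
Days 1–7 hold the 1st Monday, 8–14 the 2nd, 15–21 the 3rd, 22–28 the 4th, 29–31 the 5th.
15 is in the range for the 3rd.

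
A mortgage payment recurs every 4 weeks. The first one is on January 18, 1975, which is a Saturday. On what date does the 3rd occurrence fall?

The 3rd occurrence is 2 intervals after the first: 2 × 28 = 56 days after January 18, 1975.
January has 31 days — 13 days to the end of January leaves 43.
February has 28 days (15 left).
15 days into March → March 15, 1975.

March 15, 1975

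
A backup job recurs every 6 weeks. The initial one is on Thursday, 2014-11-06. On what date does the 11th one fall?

The 11th occurrence is 10 intervals after the first: 10 × 42 = 420 days after 2014-11-06.
November has 30 days — 24 days to the end of November leaves 396.
December has 31 days (365 left).
January has 31 days (334 left).
February has 28 days (306 left).
March has 31 days (275 left).
April has 30 days (245 left).
May has 31 days (214 left).
June has 30 days (184 left).
July has 31 days (153 left).
August has 31 days (122 left).
September has 30 days (92 left).
October has 31 days (61 left).
November has 30 days (31 left).
31 days into December → 2015-12-31.

2015-12-31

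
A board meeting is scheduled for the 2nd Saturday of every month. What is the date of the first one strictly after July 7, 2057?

July 14, 2057

July 2057 starts on a Sunday; its first Saturday is the 7th, so the 2nd Saturday is the 14th — July 14, 2057.
July 14, 2057 is after July 7, 2057, so that is the next one.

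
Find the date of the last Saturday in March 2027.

2027-03-27

The first Saturday of March 2027 is March 6.
March 2027 has 31 days. Adding weeks: 6, 13, 20, 27 — the last one ≤ 31 is the 27th.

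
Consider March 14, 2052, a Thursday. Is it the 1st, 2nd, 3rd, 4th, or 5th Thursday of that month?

Day 14 falls in week ⌈14/7⌉ of the month.
Days 1–7 hold the 1st Thursday, 8–14 the 2nd, 15–21 the 3rd, 22–28 the 4th, 29–31 the 5th.
14 is in the range for the 2nd.

2nd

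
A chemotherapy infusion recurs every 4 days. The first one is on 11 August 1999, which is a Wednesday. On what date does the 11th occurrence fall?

20 September 1999

The 11th occurrence is 10 intervals after the first: 10 × 4 = 40 days after 11 August 1999.
August has 31 days — 20 days to the end of August leaves 20.
20 days into September → 20 September 1999.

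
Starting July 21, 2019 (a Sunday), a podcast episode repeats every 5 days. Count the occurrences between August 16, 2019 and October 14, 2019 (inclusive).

12

Occurrences land 5·i days after July 21, 2019 for i = 0, 1, 2, …
August 16, 2019 is 26 days after the start; 26 ÷ 5 = 5 remainder 1; since the remainder is 1, round up to i = 6. First occurrence in the window: #7 on August 20, 2019 (6×5 = 30 days in).
October 14, 2019 is 85 days after the start; 85 ÷ 5 = 17 remainder 0. Last occurrence in the window: #18 on October 14, 2019.
Occurrences #7 through #18: 12 in total.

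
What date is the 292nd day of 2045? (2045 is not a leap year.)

Jan has 31 days (292 − 31 = 261 remain).
Feb has 28 days (261 − 28 = 233 remain).
Mar has 31 days (233 − 31 = 202 remain).
Apr has 30 days (202 − 30 = 172 remain).
May has 31 days (172 − 31 = 141 remain).
Jun has 30 days (141 − 30 = 111 remain).
Jul has 31 days (111 − 31 = 80 remain).
Aug has 31 days (80 − 31 = 49 remain).
Sep has 30 days (49 − 30 = 19 remain).
19 into Oct → Oct 19.

Oct 19, 2045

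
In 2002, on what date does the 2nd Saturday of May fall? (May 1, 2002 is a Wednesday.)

2002-05-11

May 2002 begins on a Wednesday, so the first Saturday is May 4 (3 days later).
The 2nd Saturday is 1 weeks later: 4 + 7 = 11.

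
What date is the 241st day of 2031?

January has 31 days (241 − 31 = 210 remain).
February has 28 days (210 − 28 = 182 remain).
March has 31 days (182 − 31 = 151 remain).
April has 30 days (151 − 30 = 121 remain).
May has 31 days (121 − 31 = 90 remain).
June has 30 days (90 − 30 = 60 remain).
July has 31 days (60 − 31 = 29 remain).
29 into August → August 29.

August 29, 2031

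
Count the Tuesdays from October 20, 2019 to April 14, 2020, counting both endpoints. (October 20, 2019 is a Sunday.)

October 20, 2019 is a Sunday; the first Tuesday on or after it is October 22, 2019 (2 days later).
From October 22, 2019 to April 14, 2020: 9 + 30 + 31 + 31 + 29 + 31 + 14 = 175 days (rest of October, November, December, January, February, March, April).
175 ÷ 7 = 25 full weeks with remainder 0, so 25 more Tuesdays after the first → 26.

26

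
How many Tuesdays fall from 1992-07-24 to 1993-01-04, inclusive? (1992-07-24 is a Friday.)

23

1992-07-24 is a Friday; the first Tuesday on or after it is 1992-07-28 (4 days later).
From 1992-07-28 to 1993-01-04: 3 + 31 + 30 + 31 + 30 + 31 + 4 = 160 days (rest of July, August, September, October, November, December, January).
160 ÷ 7 = 22 full weeks with remainder 6, so 22 more Tuesdays after the first → 23.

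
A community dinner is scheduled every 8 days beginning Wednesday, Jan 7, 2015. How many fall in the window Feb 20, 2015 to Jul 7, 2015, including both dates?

17

Occurrences land 8·i days after Jan 7, 2015 for i = 0, 1, 2, …
Feb 20, 2015 is 44 days after the start; 44 ÷ 8 = 5 remainder 4; since the remainder is 4, round up to i = 6. First occurrence in the window: #7 on Feb 24, 2015 (6×8 = 48 days in).
Jul 7, 2015 is 181 days after the start; 181 ÷ 8 = 22 remainder 5. Last occurrence in the window: #23 on Jul 2, 2015.
Occurrences #7 through #23: 17 in total.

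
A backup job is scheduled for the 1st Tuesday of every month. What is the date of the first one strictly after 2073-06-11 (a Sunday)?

June 2073 starts on a Thursday, so its 1st Tuesday is 2073-06-06 (5 days in).
That is not after 2073-06-11, so look at July 2073.
July 2073 starts on a Saturday, so its 1st Tuesday is 2073-07-04 (3 days in).

2073-07-04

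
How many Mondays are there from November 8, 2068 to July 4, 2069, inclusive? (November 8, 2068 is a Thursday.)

November 8, 2068 is a Thursday; the first Monday on or after it is November 12, 2068 (4 days later).
From November 12, 2068 to July 4, 2069: 18 + 31 + 31 + 28 + 31 + 30 + 31 + 30 + 4 = 234 days (rest of November, December, January, February, March, April, May, June, July).
234 ÷ 7 = 33 full weeks with remainder 3, so 33 more Mondays after the first → 34.

34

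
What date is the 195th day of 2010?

Jul 14, 2010

Jan has 31 days (195 − 31 = 164 remain).
Feb has 28 days (164 − 28 = 136 remain).
Mar has 31 days (136 − 31 = 105 remain).
Apr has 30 days (105 − 30 = 75 remain).
May has 31 days (75 − 31 = 44 remain).
Jun has 30 days (44 − 30 = 14 remain).
14 into Jul → Jul 14.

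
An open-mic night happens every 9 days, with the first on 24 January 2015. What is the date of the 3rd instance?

11 February 2015

The 3rd occurrence is 2 intervals after the first: 2 × 9 = 18 days after 24 January 2015.
January has 31 days — 7 days to the end of January leaves 11.
11 days into February → 11 February 2015.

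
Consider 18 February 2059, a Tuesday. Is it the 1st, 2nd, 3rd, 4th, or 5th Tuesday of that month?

3rd

Day 18 falls in week ⌈18/7⌉ of the month.
Days 1–7 hold the 1st Tuesday, 8–14 the 2nd, 15–21 the 3rd, 22–28 the 4th, 29–31 the 5th.
18 is in the range for the 3rd.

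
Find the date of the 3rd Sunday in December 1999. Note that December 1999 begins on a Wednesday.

19 December 1999

December 1999 begins on a Wednesday, so the first Sunday is December 5 (4 days later).
The 3rd Sunday is 2 weeks later: 5 + 14 = 19.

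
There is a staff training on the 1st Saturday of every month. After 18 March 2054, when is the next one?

4 April 2054

March 2054 starts on a Sunday, so its 1st Saturday is 7 March 2054 (6 days in).
That is not after 18 March 2054, so look at April 2054.
April 2054 starts on a Wednesday, so its 1st Saturday is 4 April 2054 (3 days in).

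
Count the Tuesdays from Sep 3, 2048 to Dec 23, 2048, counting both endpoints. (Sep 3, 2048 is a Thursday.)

Sep 3, 2048 is a Thursday; the first Tuesday on or after it is Sep 8, 2048 (5 days later).
From Sep 8, 2048 to Dec 23, 2048: 22 + 31 + 30 + 23 = 106 days (rest of Sep, Oct, Nov, Dec).
106 ÷ 7 = 15 full weeks with remainder 1, so 15 more Tuesdays after the first → 16.

16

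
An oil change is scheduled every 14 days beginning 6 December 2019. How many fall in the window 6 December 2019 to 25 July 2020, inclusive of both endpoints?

17

Occurrences land 14·i days after 6 December 2019 for i = 0, 1, 2, …
The window opens on the start date, so the first occurrence inside is #1 on 6 December 2019.
25 July 2020 is 232 days after the start; 232 ÷ 14 = 16 remainder 8. Last occurrence in the window: #17 on 17 July 2020.
Occurrences #1 through #17: 17 in total.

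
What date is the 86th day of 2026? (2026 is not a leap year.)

Jan has 31 days (86 − 31 = 55 remain).
Feb has 28 days (55 − 28 = 27 remain).
27 into Mar → Mar 27.

Mar 27, 2026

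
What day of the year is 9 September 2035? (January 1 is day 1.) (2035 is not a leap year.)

252

Days in months before September: 31 + 28 + 31 + 30 + 31 + 30 + 31 + 31 = 243.
Plus 9 days into September → day 252.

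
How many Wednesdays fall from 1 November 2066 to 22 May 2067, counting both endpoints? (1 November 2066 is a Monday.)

29

1 November 2066 is a Monday; the first Wednesday on or after it is 3 November 2066 (2 days later).
From 3 November 2066 to 22 May 2067: 27 + 31 + 31 + 28 + 31 + 30 + 22 = 200 days (rest of November, December, January, February, March, April, May).
200 ÷ 7 = 28 full weeks with remainder 4, so 28 more Wednesdays after the first → 29.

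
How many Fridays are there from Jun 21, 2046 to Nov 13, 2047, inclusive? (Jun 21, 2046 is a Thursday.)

73

Jun 21, 2046 is a Thursday; the first Friday on or after it is Jun 22, 2046 (1 day later).
From Jun 22, 2046 to Nov 13, 2047: 192 + 317 = 509 days (rest of 2046, to Nov 13, 2047 in 2047).
509 ÷ 7 = 72 full weeks with remainder 5, so 72 more Fridays after the first → 73.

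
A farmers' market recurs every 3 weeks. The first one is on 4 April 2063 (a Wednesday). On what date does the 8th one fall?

29 August 2063

The 8th occurrence is 7 intervals after the first: 7 × 21 = 147 days after 4 April 2063.
April has 30 days — 26 days to the end of April leaves 121.
May has 31 days (90 left).
June has 30 days (60 left).
July has 31 days (29 left).
29 days into August → 29 August 2063.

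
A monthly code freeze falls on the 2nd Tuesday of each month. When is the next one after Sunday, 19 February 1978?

14 March 1978

February 1978 starts on a Wednesday; its first Tuesday is the 7th, so the 2nd Tuesday is the 14th — 14 February 1978.
That is not after 19 February 1978, so look at March 1978.
March 1978 starts on a Wednesday; its first Tuesday is the 7th, so the 2nd Tuesday is the 14th — 14 March 1978.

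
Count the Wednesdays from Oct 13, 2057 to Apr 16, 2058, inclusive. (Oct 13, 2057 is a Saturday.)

26

Oct 13, 2057 is a Saturday; the first Wednesday on or after it is Oct 17, 2057 (4 days later).
From Oct 17, 2057 to Apr 16, 2058: 14 + 30 + 31 + 31 + 28 + 31 + 16 = 181 days (rest of Oct, Nov, Dec, Jan, Feb, Mar, Apr).
181 ÷ 7 = 25 full weeks with remainder 6, so 25 more Wednesdays after the first → 26.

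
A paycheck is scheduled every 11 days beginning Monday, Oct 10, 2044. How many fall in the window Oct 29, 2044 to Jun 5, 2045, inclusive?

20

Occurrences land 11·i days after Oct 10, 2044 for i = 0, 1, 2, …
Oct 29, 2044 is 19 days after the start; 19 ÷ 11 = 1 remainder 8; since the remainder is 8, round up to i = 2. First occurrence in the window: #3 on Nov 1, 2044 (2×11 = 22 days in).
Jun 5, 2045 is 238 days after the start; 238 ÷ 11 = 21 remainder 7. Last occurrence in the window: #22 on May 29, 2045.
Occurrences #3 through #22: 20 in total.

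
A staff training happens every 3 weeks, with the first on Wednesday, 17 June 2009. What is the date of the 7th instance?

The 7th occurrence is 6 intervals after the first: 6 × 21 = 126 days after 17 June 2009.
June has 30 days — 13 days to the end of June leaves 113.
July has 31 days (82 left).
August has 31 days (51 left).
September has 30 days (21 left).
21 days into October → 21 October 2009.

21 October 2009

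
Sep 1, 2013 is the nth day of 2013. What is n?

Days in months before Sep: 31 + 28 + 31 + 30 + 31 + 30 + 31 + 31 = 243.
Plus 1 day into Sep → day 244.

244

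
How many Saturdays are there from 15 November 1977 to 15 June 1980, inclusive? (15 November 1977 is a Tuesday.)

15 November 1977 is a Tuesday; the first Saturday on or after it is 19 November 1977 (4 days later).
From 19 November 1977 to 15 June 1980: 42 + 365 + 365 + 167 = 939 days (rest of 1977, 1978, 1979, to 15 June 1980 in 1980).
939 ÷ 7 = 134 full weeks with remainder 1, so 134 more Saturdays after the first → 135.

135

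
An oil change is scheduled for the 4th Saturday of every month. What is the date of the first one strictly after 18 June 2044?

June 2044 starts on a Wednesday; its first Saturday is the 4th, so the 4th Saturday is the 25th — 25 June 2044.
25 June 2044 is after 18 June 2044, so that is the next one.

25 June 2044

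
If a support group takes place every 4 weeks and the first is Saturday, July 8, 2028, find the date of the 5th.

October 28, 2028

The 5th occurrence is 4 intervals after the first: 4 × 28 = 112 days after July 8, 2028.
July has 31 days — 23 days to the end of July leaves 89.
August has 31 days (58 left).
September has 30 days (28 left).
28 days into October → October 28, 2028.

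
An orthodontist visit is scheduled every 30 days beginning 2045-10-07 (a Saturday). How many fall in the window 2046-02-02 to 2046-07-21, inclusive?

6

Occurrences land 30·i days after 2045-10-07 for i = 0, 1, 2, …
2046-02-02 is 118 days after the start; 118 ÷ 30 = 3 remainder 28; since the remainder is 28, round up to i = 4. First occurrence in the window: #5 on 2046-02-04 (4×30 = 120 days in).
2046-07-21 is 287 days after the start; 287 ÷ 30 = 9 remainder 17. Last occurrence in the window: #10 on 2046-07-04.
Occurrences #5 through #10: 6 in total.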